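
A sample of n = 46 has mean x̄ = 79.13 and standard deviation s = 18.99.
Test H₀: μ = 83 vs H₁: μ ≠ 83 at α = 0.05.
One-sample t-test:
H₀: μ = 83
H₁: μ ≠ 83
df = n - 1 = 45
t = (x̄ - μ₀) / (s/√n) = (79.13 - 83) / (18.99/√46) = -1.382
p-value = 0.1737

Since p-value > α = 0.05, we fail to reject H₀.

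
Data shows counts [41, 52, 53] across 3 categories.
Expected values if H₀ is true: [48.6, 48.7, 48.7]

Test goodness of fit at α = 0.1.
Chi-square goodness of fit test:
H₀: observed counts match expected distribution
H₁: observed counts differ from expected distribution
df = k - 1 = 2
χ² = Σ(O - E)²/E
   = (41 - 48.6)²/48.6 + (52 - 48.7)²/48.7 + (53 - 48.7)²/48.7
   = 1.188 + 0.224 + 0.380
   = 1.79
p-value = 0.4082

Since p-value > α = 0.1, we fail to reject H₀.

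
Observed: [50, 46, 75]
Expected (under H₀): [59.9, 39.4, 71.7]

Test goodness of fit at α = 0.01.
Chi-square goodness of fit test:
H₀: observed counts match expected distribution
H₁: observed counts differ from expected distribution
df = k - 1 = 2
χ² = Σ(O - E)²/E
   = (50 - 59.9)²/59.9 + (46 - 39.4)²/39.4 + (75 - 71.7)²/71.7
   = 1.636 + 1.106 + 0.152
   = 2.89
p-value = 0.2353

Since p-value > α = 0.01, we fail to reject H₀.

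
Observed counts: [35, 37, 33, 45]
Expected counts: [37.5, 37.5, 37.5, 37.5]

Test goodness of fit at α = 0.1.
Chi-square goodness of fit test:
H₀: observed counts match expected distribution
H₁: observed counts differ from expected distribution
df = k - 1 = 3
χ² = Σ(O - E)²/E
   = (35 - 37.5)²/37.5 + (37 - 37.5)²/37.5 + (33 - 37.5)²/37.5 + (45 - 37.5)²/37.5
   = 0.167 + 0.007 + 0.540 + 1.500
   = 2.21
p-value = 0.5293

Since p-value > α = 0.1, we fail to reject H₀.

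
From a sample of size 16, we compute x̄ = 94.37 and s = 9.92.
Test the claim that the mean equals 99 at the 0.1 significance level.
One-sample t-test:
H₀: μ = 99
H₁: μ ≠ 99
df = n - 1 = 15
t = (x̄ - μ₀) / (s/√n) = (94.37 - 99) / (9.92/√16) = -1.867
p-value = 0.0816

Since p-value < α = 0.1, we reject H₀.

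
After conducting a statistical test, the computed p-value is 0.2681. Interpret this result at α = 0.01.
Since p = 0.2681 > α = 0.01, fail to reject H₀.
There is insufficient evidence to reject the null hypothesis; the result is not statistically significant at the 0.01 level.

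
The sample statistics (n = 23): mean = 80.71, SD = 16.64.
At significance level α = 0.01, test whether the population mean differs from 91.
One-sample t-test:
H₀: μ = 91
H₁: μ ≠ 91
df = n - 1 = 22
t = (x̄ - μ₀) / (s/√n) = (80.71 - 91) / (16.64/√23) = -2.966
p-value = 0.0071

Since p-value < α = 0.01, we reject H₀.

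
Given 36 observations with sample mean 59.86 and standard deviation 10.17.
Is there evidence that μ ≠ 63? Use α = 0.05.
One-sample t-test:
H₀: μ = 63
H₁: μ ≠ 63
df = n - 1 = 35
t = (x̄ - μ₀) / (s/√n) = (59.86 - 63) / (10.17/√36) = -1.853
p-value = 0.0724

Since p-value > α = 0.05, we fail to reject H₀.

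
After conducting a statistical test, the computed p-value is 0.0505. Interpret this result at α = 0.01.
Since p = 0.0505 > α = 0.01, fail to reject H₀.
There is insufficient evidence to reject the null hypothesis; the result is not statistically significant at the 0.01 level.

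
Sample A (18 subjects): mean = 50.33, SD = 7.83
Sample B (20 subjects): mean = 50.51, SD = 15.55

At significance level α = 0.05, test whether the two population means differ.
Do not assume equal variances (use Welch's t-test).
Welch's two-sample t-test:
H₀: μ₁ = μ₂
H₁: μ₁ ≠ μ₂
s₁²/n₁ = 7.83²/18 = 3.4061,  s₂²/n₂ = 15.55²/20 = 12.0901
SE = √(s₁²/n₁ + s₂²/n₂) = √(3.4061 + 12.0901) = 3.9365
df (Welch-Satterthwaite) = (s₁²/n₁ + s₂²/n₂)² / [(s₁²/n₁)²/(n₁-1) + (s₂²/n₂)²/(n₂-1)] ≈ 28.67
t = (x̄₁ - x̄₂) / SE = (50.33 - 50.51) / 3.9365 = -0.18 / 3.9365 = -0.046
p-value = 0.9638

Since p-value > α = 0.05, we fail to reject H₀.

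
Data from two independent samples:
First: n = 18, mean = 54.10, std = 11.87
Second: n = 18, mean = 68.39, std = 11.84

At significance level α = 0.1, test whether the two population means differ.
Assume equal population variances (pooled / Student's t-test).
Student's two-sample t-test (equal variances):
H₀: μ₁ = μ₂
H₁: μ₁ ≠ μ₂
df = n₁ + n₂ - 2 = 34
Pooled variance s_p² = [(n₁-1)s₁² + (n₂-1)s₂²] / (n₁ + n₂ - 2) = [(17)(11.87²) + (17)(11.84²)] / 34 = 140.5412
SE = √(s_p²(1/n₁ + 1/n₂)) = √(140.5412 × (1/18 + 1/18)) = 3.9517
t = (x̄₁ - x̄₂) / SE = (54.10 - 68.39) / 3.9517 = -14.29 / 3.9517 = -3.616
p-value = 0.0010

Since p-value < α = 0.1, we reject H₀.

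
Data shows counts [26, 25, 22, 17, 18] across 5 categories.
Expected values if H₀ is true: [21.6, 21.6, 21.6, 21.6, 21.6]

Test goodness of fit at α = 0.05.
Chi-square goodness of fit test:
H₀: observed counts match expected distribution
H₁: observed counts differ from expected distribution
df = k - 1 = 4
χ² = Σ(O - E)²/E
   = (26 - 21.6)²/21.6 + (25 - 21.6)²/21.6 + (22 - 21.6)²/21.6 + (17 - 21.6)²/21.6 + (18 - 21.6)²/21.6
   = 0.896 + 0.535 + 0.007 + 0.980 + 0.600
   = 3.02
p-value = 0.5547

Since p-value > α = 0.05, we fail to reject H₀.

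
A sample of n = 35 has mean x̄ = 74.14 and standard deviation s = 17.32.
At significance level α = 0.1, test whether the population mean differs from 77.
One-sample t-test:
H₀: μ = 77
H₁: μ ≠ 77
df = n - 1 = 34
t = (x̄ - μ₀) / (s/√n) = (74.14 - 77) / (17.32/√35) = -0.977
p-value = 0.3355

Since p-value > α = 0.1, we fail to reject H₀.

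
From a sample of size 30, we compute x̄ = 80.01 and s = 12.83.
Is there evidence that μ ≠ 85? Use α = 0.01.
One-sample t-test:
H₀: μ = 85
H₁: μ ≠ 85
df = n - 1 = 29
t = (x̄ - μ₀) / (s/√n) = (80.01 - 85) / (12.83/√30) = -2.130
p-value = 0.0418

Since p-value > α = 0.01, we fail to reject H₀.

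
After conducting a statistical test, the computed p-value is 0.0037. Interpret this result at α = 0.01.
Since p = 0.0037 < α = 0.01, reject H₀.
There is sufficient evidence to reject the null hypothesis; the result is statistically significant at the 0.01 level.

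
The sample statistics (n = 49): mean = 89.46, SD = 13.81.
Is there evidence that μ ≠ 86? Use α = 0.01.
One-sample t-test:
H₀: μ = 86
H₁: μ ≠ 86
df = n - 1 = 48
t = (x̄ - μ₀) / (s/√n) = (89.46 - 86) / (13.81/√49) = 1.754
p-value = 0.0858

Since p-value > α = 0.01, we fail to reject H₀.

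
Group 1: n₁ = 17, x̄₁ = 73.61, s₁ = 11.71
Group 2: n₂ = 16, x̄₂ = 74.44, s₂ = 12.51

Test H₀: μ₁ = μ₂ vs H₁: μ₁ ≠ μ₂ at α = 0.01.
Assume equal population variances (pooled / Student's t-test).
Student's two-sample t-test (equal variances):
H₀: μ₁ = μ₂
H₁: μ₁ ≠ μ₂
df = n₁ + n₂ - 2 = 31
Pooled variance s_p² = [(n₁-1)s₁² + (n₂-1)s₂²] / (n₁ + n₂ - 2) = [(16)(11.71²) + (15)(12.51²)] / 31 = 146.4996
SE = √(s_p²(1/n₁ + 1/n₂)) = √(146.4996 × (1/17 + 1/16)) = 4.2159
t = (x̄₁ - x̄₂) / SE = (73.61 - 74.44) / 4.2159 = -0.83 / 4.2159 = -0.197
p-value = 0.8452

Since p-value > α = 0.01, we fail to reject H₀.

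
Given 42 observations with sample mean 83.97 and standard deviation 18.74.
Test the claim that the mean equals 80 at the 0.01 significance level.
One-sample t-test:
H₀: μ = 80
H₁: μ ≠ 80
df = n - 1 = 41
t = (x̄ - μ₀) / (s/√n) = (83.97 - 80) / (18.74/√42) = 1.373
p-value = 0.1772

Since p-value > α = 0.01, we fail to reject H₀.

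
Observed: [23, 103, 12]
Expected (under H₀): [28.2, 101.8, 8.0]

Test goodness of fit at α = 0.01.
Chi-square goodness of fit test:
H₀: observed counts match expected distribution
H₁: observed counts differ from expected distribution
df = k - 1 = 2
χ² = Σ(O - E)²/E
   = (23 - 28.2)²/28.2 + (103 - 101.8)²/101.8 + (12 - 8.0)²/8.0
   = 0.959 + 0.014 + 2.000
   = 2.97
p-value = 0.2262

Since p-value > α = 0.01, we fail to reject H₀.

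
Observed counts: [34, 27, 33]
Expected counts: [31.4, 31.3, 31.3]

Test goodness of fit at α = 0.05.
Chi-square goodness of fit test:
H₀: observed counts match expected distribution
H₁: observed counts differ from expected distribution
df = k - 1 = 2
χ² = Σ(O - E)²/E
   = (34 - 31.4)²/31.4 + (27 - 31.3)²/31.3 + (33 - 31.3)²/31.3
   = 0.215 + 0.591 + 0.092
   = 0.90
p-value = 0.6382

Since p-value > α = 0.05, we fail to reject H₀.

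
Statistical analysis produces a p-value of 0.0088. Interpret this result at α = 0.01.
Since p = 0.0088 < α = 0.01, reject H₀.
There is sufficient evidence to reject the null hypothesis; the result is statistically significant at the 0.01 level.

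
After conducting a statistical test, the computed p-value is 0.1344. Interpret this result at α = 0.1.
Since p = 0.1344 > α = 0.1, fail to reject H₀.
There is insufficient evidence to reject the null hypothesis; the result is not statistically significant at the 0.1 level.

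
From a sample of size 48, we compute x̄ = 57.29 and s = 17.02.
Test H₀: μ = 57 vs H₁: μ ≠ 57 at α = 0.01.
One-sample t-test:
H₀: μ = 57
H₁: μ ≠ 57
df = n - 1 = 47
t = (x̄ - μ₀) / (s/√n) = (57.29 - 57) / (17.02/√48) = 0.118
p-value = 0.9065

Since p-value > α = 0.01, we fail to reject H₀.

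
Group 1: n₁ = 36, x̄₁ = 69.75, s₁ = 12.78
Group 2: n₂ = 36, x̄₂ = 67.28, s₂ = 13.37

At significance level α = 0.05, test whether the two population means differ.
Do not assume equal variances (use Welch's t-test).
Welch's two-sample t-test:
H₀: μ₁ = μ₂
H₁: μ₁ ≠ μ₂
s₁²/n₁ = 12.78²/36 = 4.5369,  s₂²/n₂ = 13.37²/36 = 4.9655
SE = √(s₁²/n₁ + s₂²/n₂) = √(4.5369 + 4.9655) = 3.0826
df (Welch-Satterthwaite) = (s₁²/n₁ + s₂²/n₂)² / [(s₁²/n₁)²/(n₁-1) + (s₂²/n₂)²/(n₂-1)] ≈ 69.86
t = (x̄₁ - x̄₂) / SE = (69.75 - 67.28) / 3.0826 = 2.47 / 3.0826 = 0.801
p-value = 0.4257

Since p-value > α = 0.05, we fail to reject H₀.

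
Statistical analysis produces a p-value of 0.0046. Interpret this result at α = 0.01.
Since p = 0.0046 < α = 0.01, reject H₀.
There is sufficient evidence to reject the null hypothesis; the result is statistically significant at the 0.01 level.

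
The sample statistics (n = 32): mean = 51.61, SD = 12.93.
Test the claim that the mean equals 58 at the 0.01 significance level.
One-sample t-test:
H₀: μ = 58
H₁: μ ≠ 58
df = n - 1 = 31
t = (x̄ - μ₀) / (s/√n) = (51.61 - 58) / (12.93/√32) = -2.796
p-value = 0.0088

Since p-value < α = 0.01, we reject H₀.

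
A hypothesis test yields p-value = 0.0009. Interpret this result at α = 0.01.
Since p = 0.0009 < α = 0.01, reject H₀.
There is sufficient evidence to reject the null hypothesis; the result is statistically significant at the 0.01 level.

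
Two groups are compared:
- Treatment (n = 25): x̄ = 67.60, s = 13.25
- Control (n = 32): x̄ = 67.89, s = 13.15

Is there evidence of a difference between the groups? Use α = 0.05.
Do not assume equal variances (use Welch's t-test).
Welch's two-sample t-test:
H₀: μ₁ = μ₂
H₁: μ₁ ≠ μ₂
s₁²/n₁ = 13.25²/25 = 7.0225,  s₂²/n₂ = 13.15²/32 = 5.4038
SE = √(s₁²/n₁ + s₂²/n₂) = √(7.0225 + 5.4038) = 3.5251
df (Welch-Satterthwaite) = (s₁²/n₁ + s₂²/n₂)² / [(s₁²/n₁)²/(n₁-1) + (s₂²/n₂)²/(n₂-1)] ≈ 51.53
t = (x̄₁ - x̄₂) / SE = (67.60 - 67.89) / 3.5251 = -0.29 / 3.5251 = -0.082
p-value = 0.9348

Since p-value > α = 0.05, we fail to reject H₀.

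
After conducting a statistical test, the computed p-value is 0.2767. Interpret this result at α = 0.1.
Since p = 0.2767 > α = 0.1, fail to reject H₀.
There is insufficient evidence to reject the null hypothesis; the result is not statistically significant at the 0.1 level.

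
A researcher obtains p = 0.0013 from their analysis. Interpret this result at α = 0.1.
Since p = 0.0013 < α = 0.1, reject H₀.
There is sufficient evidence to reject the null hypothesis; the result is statistically significant at the 0.1 level.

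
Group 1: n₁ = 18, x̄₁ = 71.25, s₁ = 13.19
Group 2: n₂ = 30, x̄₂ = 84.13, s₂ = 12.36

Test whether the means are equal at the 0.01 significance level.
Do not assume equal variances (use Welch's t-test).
Welch's two-sample t-test:
H₀: μ₁ = μ₂
H₁: μ₁ ≠ μ₂
s₁²/n₁ = 13.19²/18 = 9.6653,  s₂²/n₂ = 12.36²/30 = 5.0923
SE = √(s₁²/n₁ + s₂²/n₂) = √(9.6653 + 5.0923) = 3.8416
df (Welch-Satterthwaite) = (s₁²/n₁ + s₂²/n₂)² / [(s₁²/n₁)²/(n₁-1) + (s₂²/n₂)²/(n₂-1)] ≈ 34.09
t = (x̄₁ - x̄₂) / SE = (71.25 - 84.13) / 3.8416 = -12.88 / 3.8416 = -3.353
p-value = 0.0020

Since p-value < α = 0.01, we reject H₀.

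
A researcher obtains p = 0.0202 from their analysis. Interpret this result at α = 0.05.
Since p = 0.0202 < α = 0.05, reject H₀.
There is sufficient evidence to reject the null hypothesis; the result is statistically significant at the 0.05 level.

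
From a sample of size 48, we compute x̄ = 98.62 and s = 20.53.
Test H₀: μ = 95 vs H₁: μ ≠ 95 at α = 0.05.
One-sample t-test:
H₀: μ = 95
H₁: μ ≠ 95
df = n - 1 = 47
t = (x̄ - μ₀) / (s/√n) = (98.62 - 95) / (20.53/√48) = 1.222
p-value = 0.2279

Since p-value > α = 0.05, we fail to reject H₀.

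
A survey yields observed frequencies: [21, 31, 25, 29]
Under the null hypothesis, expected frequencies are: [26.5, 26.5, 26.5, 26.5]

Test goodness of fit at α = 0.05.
Chi-square goodness of fit test:
H₀: observed counts match expected distribution
H₁: observed counts differ from expected distribution
df = k - 1 = 3
χ² = Σ(O - E)²/E
   = (21 - 26.5)²/26.5 + (31 - 26.5)²/26.5 + (25 - 26.5)²/26.5 + (29 - 26.5)²/26.5
   = 1.142 + 0.764 + 0.085 + 0.236
   = 2.23
p-value = 0.5268

Since p-value > α = 0.05, we fail to reject H₀.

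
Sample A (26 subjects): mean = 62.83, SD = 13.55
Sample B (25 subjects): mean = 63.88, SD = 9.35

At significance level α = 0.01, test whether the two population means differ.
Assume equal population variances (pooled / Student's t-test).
Student's two-sample t-test (equal variances):
H₀: μ₁ = μ₂
H₁: μ₁ ≠ μ₂
df = n₁ + n₂ - 2 = 49
Pooled variance s_p² = [(n₁-1)s₁² + (n₂-1)s₂²] / (n₁ + n₂ - 2) = [(25)(13.55²) + (24)(9.35²)] / 49 = 136.4939
SE = √(s_p²(1/n₁ + 1/n₂)) = √(136.4939 × (1/26 + 1/25)) = 3.2725
t = (x̄₁ - x̄₂) / SE = (62.83 - 63.88) / 3.2725 = -1.05 / 3.2725 = -0.321
p-value = 0.7497

Since p-value > α = 0.01, we fail to reject H₀.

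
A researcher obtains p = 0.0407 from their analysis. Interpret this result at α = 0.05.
Since p = 0.0407 < α = 0.05, reject H₀.
There is sufficient evidence to reject the null hypothesis; the result is statistically significant at the 0.05 level.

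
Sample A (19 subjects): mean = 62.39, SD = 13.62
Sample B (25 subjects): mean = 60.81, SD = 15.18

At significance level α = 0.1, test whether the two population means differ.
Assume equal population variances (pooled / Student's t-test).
Student's two-sample t-test (equal variances):
H₀: μ₁ = μ₂
H₁: μ₁ ≠ μ₂
df = n₁ + n₂ - 2 = 42
Pooled variance s_p² = [(n₁-1)s₁² + (n₂-1)s₂²] / (n₁ + n₂ - 2) = [(18)(13.62²) + (24)(15.18²)] / 42 = 211.1775
SE = √(s_p²(1/n₁ + 1/n₂)) = √(211.1775 × (1/19 + 1/25)) = 4.4229
t = (x̄₁ - x̄₂) / SE = (62.39 - 60.81) / 4.4229 = 1.58 / 4.4229 = 0.357
p-value = 0.7227

Since p-value > α = 0.1, we fail to reject H₀.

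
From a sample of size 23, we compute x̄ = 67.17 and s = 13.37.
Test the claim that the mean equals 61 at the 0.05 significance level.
One-sample t-test:
H₀: μ = 61
H₁: μ ≠ 61
df = n - 1 = 22
t = (x̄ - μ₀) / (s/√n) = (67.17 - 61) / (13.37/√23) = 2.213
p-value = 0.0376

Since p-value < α = 0.05, we reject H₀.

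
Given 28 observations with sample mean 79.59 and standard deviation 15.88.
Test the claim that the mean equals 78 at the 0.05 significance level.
One-sample t-test:
H₀: μ = 78
H₁: μ ≠ 78
df = n - 1 = 27
t = (x̄ - μ₀) / (s/√n) = (79.59 - 78) / (15.88/√28) = 0.530
p-value = 0.6006

Since p-value > α = 0.05, we fail to reject H₀.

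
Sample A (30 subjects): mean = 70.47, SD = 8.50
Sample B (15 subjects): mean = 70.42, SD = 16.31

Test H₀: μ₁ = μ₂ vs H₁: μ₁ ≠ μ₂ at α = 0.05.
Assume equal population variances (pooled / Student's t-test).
Student's two-sample t-test (equal variances):
H₀: μ₁ = μ₂
H₁: μ₁ ≠ μ₂
df = n₁ + n₂ - 2 = 43
Pooled variance s_p² = [(n₁-1)s₁² + (n₂-1)s₂²] / (n₁ + n₂ - 2) = [(29)(8.50²) + (14)(16.31²)] / 43 = 135.3366
SE = √(s_p²(1/n₁ + 1/n₂)) = √(135.3366 × (1/30 + 1/15)) = 3.6788
t = (x̄₁ - x̄₂) / SE = (70.47 - 70.42) / 3.6788 = 0.05 / 3.6788 = 0.014
p-value = 0.9892

Since p-value > α = 0.05, we fail to reject H₀.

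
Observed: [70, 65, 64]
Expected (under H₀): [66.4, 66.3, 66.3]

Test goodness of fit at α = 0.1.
Chi-square goodness of fit test:
H₀: observed counts match expected distribution
H₁: observed counts differ from expected distribution
df = k - 1 = 2
χ² = Σ(O - E)²/E
   = (70 - 66.4)²/66.4 + (65 - 66.3)²/66.3 + (64 - 66.3)²/66.3
   = 0.195 + 0.025 + 0.080
   = 0.30
p-value = 0.8605

Since p-value > α = 0.1, we fail to reject H₀.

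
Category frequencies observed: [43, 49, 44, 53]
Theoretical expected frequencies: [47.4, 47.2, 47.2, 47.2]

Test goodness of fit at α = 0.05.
Chi-square goodness of fit test:
H₀: observed counts match expected distribution
H₁: observed counts differ from expected distribution
df = k - 1 = 3
χ² = Σ(O - E)²/E
   = (43 - 47.4)²/47.4 + (49 - 47.2)²/47.2 + (44 - 47.2)²/47.2 + (53 - 47.2)²/47.2
   = 0.408 + 0.069 + 0.217 + 0.713
   = 1.41
p-value = 0.7040

Since p-value > α = 0.05, we fail to reject H₀.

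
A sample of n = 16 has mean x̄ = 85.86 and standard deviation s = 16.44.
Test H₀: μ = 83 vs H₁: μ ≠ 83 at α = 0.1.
One-sample t-test:
H₀: μ = 83
H₁: μ ≠ 83
df = n - 1 = 15
t = (x̄ - μ₀) / (s/√n) = (85.86 - 83) / (16.44/√16) = 0.696
p-value = 0.4972

Since p-value > α = 0.1, we fail to reject H₀.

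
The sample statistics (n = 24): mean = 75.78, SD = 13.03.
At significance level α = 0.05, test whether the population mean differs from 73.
One-sample t-test:
H₀: μ = 73
H₁: μ ≠ 73
df = n - 1 = 23
t = (x̄ - μ₀) / (s/√n) = (75.78 - 73) / (13.03/√24) = 1.045
p-value = 0.3068

Since p-value > α = 0.05, we fail to reject H₀.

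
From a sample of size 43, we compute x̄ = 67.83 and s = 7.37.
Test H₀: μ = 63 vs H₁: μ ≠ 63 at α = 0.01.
One-sample t-test:
H₀: μ = 63
H₁: μ ≠ 63
df = n - 1 = 42
t = (x̄ - μ₀) / (s/√n) = (67.83 - 63) / (7.37/√43) = 4.297
p-value = 0.0001

Since p-value < α = 0.01, we reject H₀.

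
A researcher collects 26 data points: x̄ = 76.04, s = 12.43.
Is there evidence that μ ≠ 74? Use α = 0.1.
One-sample t-test:
H₀: μ = 74
H₁: μ ≠ 74
df = n - 1 = 25
t = (x̄ - μ₀) / (s/√n) = (76.04 - 74) / (12.43/√26) = 0.837
p-value = 0.4106

Since p-value > α = 0.1, we fail to reject H₀.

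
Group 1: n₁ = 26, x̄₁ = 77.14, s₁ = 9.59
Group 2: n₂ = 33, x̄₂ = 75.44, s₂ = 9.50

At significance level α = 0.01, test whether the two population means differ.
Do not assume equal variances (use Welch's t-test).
Welch's two-sample t-test:
H₀: μ₁ = μ₂
H₁: μ₁ ≠ μ₂
s₁²/n₁ = 9.59²/26 = 3.5372,  s₂²/n₂ = 9.50²/33 = 2.7348
SE = √(s₁²/n₁ + s₂²/n₂) = √(3.5372 + 2.7348) = 2.5044
df (Welch-Satterthwaite) = (s₁²/n₁ + s₂²/n₂)² / [(s₁²/n₁)²/(n₁-1) + (s₂²/n₂)²/(n₂-1)] ≈ 53.58
t = (x̄₁ - x̄₂) / SE = (77.14 - 75.44) / 2.5044 = 1.70 / 2.5044 = 0.679
p-value = 0.5002

Since p-value > α = 0.01, we fail to reject H₀.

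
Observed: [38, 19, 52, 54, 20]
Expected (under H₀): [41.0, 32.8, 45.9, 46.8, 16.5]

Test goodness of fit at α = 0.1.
Chi-square goodness of fit test:
H₀: observed counts match expected distribution
H₁: observed counts differ from expected distribution
df = k - 1 = 4
χ² = Σ(O - E)²/E
   = (38 - 41.0)²/41.0 + (19 - 32.8)²/32.8 + (52 - 45.9)²/45.9 + (54 - 46.8)²/46.8 + (20 - 16.5)²/16.5
   = 0.220 + 5.806 + 0.811 + 1.108 + 0.742
   = 8.69
p-value = 0.0694

Since p-value < α = 0.1, we reject H₀.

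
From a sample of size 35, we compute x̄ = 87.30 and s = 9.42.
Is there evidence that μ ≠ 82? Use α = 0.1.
One-sample t-test:
H₀: μ = 82
H₁: μ ≠ 82
df = n - 1 = 34
t = (x̄ - μ₀) / (s/√n) = (87.30 - 82) / (9.42/√35) = 3.329
p-value = 0.0021

Since p-value < α = 0.1, we reject H₀.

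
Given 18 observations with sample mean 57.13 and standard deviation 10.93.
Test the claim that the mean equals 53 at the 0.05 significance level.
One-sample t-test:
H₀: μ = 53
H₁: μ ≠ 53
df = n - 1 = 17
t = (x̄ - μ₀) / (s/√n) = (57.13 - 53) / (10.93/√18) = 1.603
p-value = 0.1273

Since p-value > α = 0.05, we fail to reject H₀.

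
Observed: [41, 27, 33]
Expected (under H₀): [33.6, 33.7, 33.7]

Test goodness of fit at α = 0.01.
Chi-square goodness of fit test:
H₀: observed counts match expected distribution
H₁: observed counts differ from expected distribution
df = k - 1 = 2
χ² = Σ(O - E)²/E
   = (41 - 33.6)²/33.6 + (27 - 33.7)²/33.7 + (33 - 33.7)²/33.7
   = 1.630 + 1.332 + 0.015
   = 2.98
p-value = 0.2258

Since p-value > α = 0.01, we fail to reject H₀.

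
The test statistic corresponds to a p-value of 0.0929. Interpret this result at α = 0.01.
Since p = 0.0929 > α = 0.01, fail to reject H₀.
There is insufficient evidence to reject the null hypothesis; the result is not statistically significant at the 0.01 level.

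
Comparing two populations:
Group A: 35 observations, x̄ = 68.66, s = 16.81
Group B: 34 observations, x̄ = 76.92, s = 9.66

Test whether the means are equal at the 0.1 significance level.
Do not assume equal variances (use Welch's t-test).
Welch's two-sample t-test:
H₀: μ₁ = μ₂
H₁: μ₁ ≠ μ₂
s₁²/n₁ = 16.81²/35 = 8.0736,  s₂²/n₂ = 9.66²/34 = 2.7446
SE = √(s₁²/n₁ + s₂²/n₂) = √(8.0736 + 2.7446) = 3.2891
df (Welch-Satterthwaite) = (s₁²/n₁ + s₂²/n₂)² / [(s₁²/n₁)²/(n₁-1) + (s₂²/n₂)²/(n₂-1)] ≈ 54.55
t = (x̄₁ - x̄₂) / SE = (68.66 - 76.92) / 3.2891 = -8.26 / 3.2891 = -2.511
p-value = 0.0150

Since p-value < α = 0.1, we reject H₀.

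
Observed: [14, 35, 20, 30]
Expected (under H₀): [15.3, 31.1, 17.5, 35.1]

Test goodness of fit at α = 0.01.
Chi-square goodness of fit test:
H₀: observed counts match expected distribution
H₁: observed counts differ from expected distribution
df = k - 1 = 3
χ² = Σ(O - E)²/E
   = (14 - 15.3)²/15.3 + (35 - 31.1)²/31.1 + (20 - 17.5)²/17.5 + (30 - 35.1)²/35.1
   = 0.110 + 0.489 + 0.357 + 0.741
   = 1.70
p-value = 0.6374

Since p-value > α = 0.01, we fail to reject H₀.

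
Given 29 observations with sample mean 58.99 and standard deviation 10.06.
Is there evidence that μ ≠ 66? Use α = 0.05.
One-sample t-test:
H₀: μ = 66
H₁: μ ≠ 66
df = n - 1 = 28
t = (x̄ - μ₀) / (s/√n) = (58.99 - 66) / (10.06/√29) = -3.752
p-value = 0.0008

Since p-value < α = 0.05, we reject H₀.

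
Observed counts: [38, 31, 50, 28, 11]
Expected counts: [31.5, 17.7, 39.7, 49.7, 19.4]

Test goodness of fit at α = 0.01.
Chi-square goodness of fit test:
H₀: observed counts match expected distribution
H₁: observed counts differ from expected distribution
df = k - 1 = 4
χ² = Σ(O - E)²/E
   = (38 - 31.5)²/31.5 + (31 - 17.7)²/17.7 + (50 - 39.7)²/39.7 + (28 - 49.7)²/49.7 + (11 - 19.4)²/19.4
   = 1.341 + 9.994 + 2.672 + 9.475 + 3.637
   = 27.12
p-value < 0.0001

Since p-value < α = 0.01, we reject H₀.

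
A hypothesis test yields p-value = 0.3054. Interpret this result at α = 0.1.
Since p = 0.3054 > α = 0.1, fail to reject H₀.
There is insufficient evidence to reject the null hypothesis; the result is not statistically significant at the 0.1 level.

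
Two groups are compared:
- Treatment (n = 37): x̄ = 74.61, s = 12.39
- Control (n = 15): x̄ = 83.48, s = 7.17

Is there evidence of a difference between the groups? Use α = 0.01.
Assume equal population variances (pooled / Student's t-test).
Student's two-sample t-test (equal variances):
H₀: μ₁ = μ₂
H₁: μ₁ ≠ μ₂
df = n₁ + n₂ - 2 = 50
Pooled variance s_p² = [(n₁-1)s₁² + (n₂-1)s₂²] / (n₁ + n₂ - 2) = [(36)(12.39²) + (14)(7.17²)] / 50 = 124.9232
SE = √(s_p²(1/n₁ + 1/n₂)) = √(124.9232 × (1/37 + 1/15)) = 3.4212
t = (x̄₁ - x̄₂) / SE = (74.61 - 83.48) / 3.4212 = -8.87 / 3.4212 = -2.593
p-value = 0.0125

Since p-value > α = 0.01, we fail to reject H₀.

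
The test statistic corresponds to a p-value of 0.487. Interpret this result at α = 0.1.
Since p = 0.487 > α = 0.1, fail to reject H₀.
There is insufficient evidence to reject the null hypothesis; the result is not statistically significant at the 0.1 level.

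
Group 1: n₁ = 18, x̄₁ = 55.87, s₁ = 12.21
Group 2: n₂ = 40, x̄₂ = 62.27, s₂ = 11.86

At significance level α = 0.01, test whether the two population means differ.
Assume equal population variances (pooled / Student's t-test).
Student's two-sample t-test (equal variances):
H₀: μ₁ = μ₂
H₁: μ₁ ≠ μ₂
df = n₁ + n₂ - 2 = 56
Pooled variance s_p² = [(n₁-1)s₁² + (n₂-1)s₂²] / (n₁ + n₂ - 2) = [(17)(12.21²) + (39)(11.86²)] / 56 = 143.2170
SE = √(s_p²(1/n₁ + 1/n₂)) = √(143.2170 × (1/18 + 1/40)) = 3.3966
t = (x̄₁ - x̄₂) / SE = (55.87 - 62.27) / 3.3966 = -6.40 / 3.3966 = -1.884
p-value = 0.0647

Since p-value > α = 0.01, we fail to reject H₀.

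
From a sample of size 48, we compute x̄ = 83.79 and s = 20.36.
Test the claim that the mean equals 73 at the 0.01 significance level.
One-sample t-test:
H₀: μ = 73
H₁: μ ≠ 73
df = n - 1 = 47
t = (x̄ - μ₀) / (s/√n) = (83.79 - 73) / (20.36/√48) = 3.672
p-value = 0.0006

Since p-value < α = 0.01, we reject H₀.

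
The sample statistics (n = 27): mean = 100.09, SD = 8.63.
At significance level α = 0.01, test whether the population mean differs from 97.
One-sample t-test:
H₀: μ = 97
H₁: μ ≠ 97
df = n - 1 = 26
t = (x̄ - μ₀) / (s/√n) = (100.09 - 97) / (8.63/√27) = 1.860
p-value = 0.0742

Since p-value > α = 0.01, we fail to reject H₀.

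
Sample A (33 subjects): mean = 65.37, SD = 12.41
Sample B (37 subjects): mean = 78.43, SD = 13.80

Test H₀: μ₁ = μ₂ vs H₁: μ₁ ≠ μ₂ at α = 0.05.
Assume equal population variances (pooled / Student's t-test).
Student's two-sample t-test (equal variances):
H₀: μ₁ = μ₂
H₁: μ₁ ≠ μ₂
df = n₁ + n₂ - 2 = 68
Pooled variance s_p² = [(n₁-1)s₁² + (n₂-1)s₂²] / (n₁ + n₂ - 2) = [(32)(12.41²) + (36)(13.80²)] / 68 = 173.2956
SE = √(s_p²(1/n₁ + 1/n₂)) = √(173.2956 × (1/33 + 1/37)) = 3.1520
t = (x̄₁ - x̄₂) / SE = (65.37 - 78.43) / 3.1520 = -13.06 / 3.1520 = -4.143
p-value = 0.0001

Since p-value < α = 0.05, we reject H₀.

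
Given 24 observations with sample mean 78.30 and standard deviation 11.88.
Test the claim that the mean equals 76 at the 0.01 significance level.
One-sample t-test:
H₀: μ = 76
H₁: μ ≠ 76
df = n - 1 = 23
t = (x̄ - μ₀) / (s/√n) = (78.30 - 76) / (11.88/√24) = 0.948
p-value = 0.3528

Since p-value > α = 0.01, we fail to reject H₀.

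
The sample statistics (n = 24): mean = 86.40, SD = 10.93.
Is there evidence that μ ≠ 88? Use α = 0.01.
One-sample t-test:
H₀: μ = 88
H₁: μ ≠ 88
df = n - 1 = 23
t = (x̄ - μ₀) / (s/√n) = (86.40 - 88) / (10.93/√24) = -0.717
p-value = 0.4805

Since p-value > α = 0.01, we fail to reject H₀.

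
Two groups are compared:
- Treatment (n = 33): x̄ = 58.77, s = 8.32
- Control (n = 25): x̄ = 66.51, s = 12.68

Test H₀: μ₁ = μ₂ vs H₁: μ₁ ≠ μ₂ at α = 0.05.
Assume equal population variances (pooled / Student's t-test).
Student's two-sample t-test (equal variances):
H₀: μ₁ = μ₂
H₁: μ₁ ≠ μ₂
df = n₁ + n₂ - 2 = 56
Pooled variance s_p² = [(n₁-1)s₁² + (n₂-1)s₂²] / (n₁ + n₂ - 2) = [(32)(8.32²) + (24)(12.68²)] / 56 = 108.4624
SE = √(s_p²(1/n₁ + 1/n₂)) = √(108.4624 × (1/33 + 1/25)) = 2.7614
t = (x̄₁ - x̄₂) / SE = (58.77 - 66.51) / 2.7614 = -7.74 / 2.7614 = -2.803
p-value = 0.0069

Since p-value < α = 0.05, we reject H₀.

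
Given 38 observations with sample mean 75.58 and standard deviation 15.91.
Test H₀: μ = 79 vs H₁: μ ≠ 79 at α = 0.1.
One-sample t-test:
H₀: μ = 79
H₁: μ ≠ 79
df = n - 1 = 37
t = (x̄ - μ₀) / (s/√n) = (75.58 - 79) / (15.91/√38) = -1.325
p-value = 0.1933

Since p-value > α = 0.1, we fail to reject H₀.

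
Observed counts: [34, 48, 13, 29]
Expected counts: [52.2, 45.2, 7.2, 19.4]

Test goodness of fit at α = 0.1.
Chi-square goodness of fit test:
H₀: observed counts match expected distribution
H₁: observed counts differ from expected distribution
df = k - 1 = 3
χ² = Σ(O - E)²/E
   = (34 - 52.2)²/52.2 + (48 - 45.2)²/45.2 + (13 - 7.2)²/7.2 + (29 - 19.4)²/19.4
   = 6.346 + 0.173 + 4.672 + 4.751
   = 15.94
p-value = 0.0012

Since p-value < α = 0.1, we reject H₀.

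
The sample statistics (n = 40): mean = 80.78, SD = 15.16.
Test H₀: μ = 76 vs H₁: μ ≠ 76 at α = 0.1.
One-sample t-test:
H₀: μ = 76
H₁: μ ≠ 76
df = n - 1 = 39
t = (x̄ - μ₀) / (s/√n) = (80.78 - 76) / (15.16/√40) = 1.994
p-value = 0.0532

Since p-value < α = 0.1, we reject H₀.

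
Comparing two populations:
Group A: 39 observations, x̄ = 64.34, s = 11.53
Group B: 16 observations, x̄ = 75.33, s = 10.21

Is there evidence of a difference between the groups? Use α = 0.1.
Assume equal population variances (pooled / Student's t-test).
Student's two-sample t-test (equal variances):
H₀: μ₁ = μ₂
H₁: μ₁ ≠ μ₂
df = n₁ + n₂ - 2 = 53
Pooled variance s_p² = [(n₁-1)s₁² + (n₂-1)s₂²] / (n₁ + n₂ - 2) = [(38)(11.53²) + (15)(10.21²)] / 53 = 124.8192
SE = √(s_p²(1/n₁ + 1/n₂)) = √(124.8192 × (1/39 + 1/16)) = 3.3169
t = (x̄₁ - x̄₂) / SE = (64.34 - 75.33) / 3.3169 = -10.99 / 3.3169 = -3.313
p-value = 0.0017

Since p-value < α = 0.1, we reject H₀.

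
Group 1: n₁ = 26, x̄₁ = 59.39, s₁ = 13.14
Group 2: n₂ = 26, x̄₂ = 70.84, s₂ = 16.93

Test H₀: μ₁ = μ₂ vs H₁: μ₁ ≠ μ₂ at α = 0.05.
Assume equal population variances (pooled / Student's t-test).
Student's two-sample t-test (equal variances):
H₀: μ₁ = μ₂
H₁: μ₁ ≠ μ₂
df = n₁ + n₂ - 2 = 50
Pooled variance s_p² = [(n₁-1)s₁² + (n₂-1)s₂²] / (n₁ + n₂ - 2) = [(25)(13.14²) + (25)(16.93²)] / 50 = 229.6422
SE = √(s_p²(1/n₁ + 1/n₂)) = √(229.6422 × (1/26 + 1/26)) = 4.2029
t = (x̄₁ - x̄₂) / SE = (59.39 - 70.84) / 4.2029 = -11.45 / 4.2029 = -2.724
p-value = 0.0089

Since p-value < α = 0.05, we reject H₀.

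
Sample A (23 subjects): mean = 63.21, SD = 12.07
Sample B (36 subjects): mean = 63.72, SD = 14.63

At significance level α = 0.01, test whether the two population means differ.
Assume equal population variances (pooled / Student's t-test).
Student's two-sample t-test (equal variances):
H₀: μ₁ = μ₂
H₁: μ₁ ≠ μ₂
df = n₁ + n₂ - 2 = 57
Pooled variance s_p² = [(n₁-1)s₁² + (n₂-1)s₂²] / (n₁ + n₂ - 2) = [(22)(12.07²) + (35)(14.63²)] / 57 = 187.6554
SE = √(s_p²(1/n₁ + 1/n₂)) = √(187.6554 × (1/23 + 1/36)) = 3.6567
t = (x̄₁ - x̄₂) / SE = (63.21 - 63.72) / 3.6567 = -0.51 / 3.6567 = -0.139
p-value = 0.8896

Since p-value > α = 0.01, we fail to reject H₀.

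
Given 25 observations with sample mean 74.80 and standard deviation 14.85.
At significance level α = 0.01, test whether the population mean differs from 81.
One-sample t-test:
H₀: μ = 81
H₁: μ ≠ 81
df = n - 1 = 24
t = (x̄ - μ₀) / (s/√n) = (74.80 - 81) / (14.85/√25) = -2.088
p-value = 0.0476

Since p-value > α = 0.01, we fail to reject H₀.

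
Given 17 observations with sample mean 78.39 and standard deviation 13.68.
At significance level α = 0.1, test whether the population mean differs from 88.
One-sample t-test:
H₀: μ = 88
H₁: μ ≠ 88
df = n - 1 = 16
t = (x̄ - μ₀) / (s/√n) = (78.39 - 88) / (13.68/√17) = -2.896
p-value = 0.0105

Since p-value < α = 0.1, we reject H₀.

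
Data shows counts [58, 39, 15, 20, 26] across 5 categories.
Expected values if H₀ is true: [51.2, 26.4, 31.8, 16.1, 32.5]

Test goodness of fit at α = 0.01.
Chi-square goodness of fit test:
H₀: observed counts match expected distribution
H₁: observed counts differ from expected distribution
df = k - 1 = 4
χ² = Σ(O - E)²/E
   = (58 - 51.2)²/51.2 + (39 - 26.4)²/26.4 + (15 - 31.8)²/31.8 + (20 - 16.1)²/16.1 + (26 - 32.5)²/32.5
   = 0.903 + 6.014 + 8.875 + 0.945 + 1.300
   = 18.04
p-value = 0.0012

Since p-value < α = 0.01, we reject H₀.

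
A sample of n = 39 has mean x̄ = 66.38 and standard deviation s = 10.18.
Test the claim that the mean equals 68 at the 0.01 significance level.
One-sample t-test:
H₀: μ = 68
H₁: μ ≠ 68
df = n - 1 = 38
t = (x̄ - μ₀) / (s/√n) = (66.38 - 68) / (10.18/√39) = -0.994
p-value = 0.3266

Since p-value > α = 0.01, we fail to reject H₀.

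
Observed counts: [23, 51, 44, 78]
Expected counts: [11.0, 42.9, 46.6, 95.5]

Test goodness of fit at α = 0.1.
Chi-square goodness of fit test:
H₀: observed counts match expected distribution
H₁: observed counts differ from expected distribution
df = k - 1 = 3
χ² = Σ(O - E)²/E
   = (23 - 11.0)²/11.0 + (51 - 42.9)²/42.9 + (44 - 46.6)²/46.6 + (78 - 95.5)²/95.5
   = 13.091 + 1.529 + 0.145 + 3.207
   = 17.97
p-value = 0.0004

Since p-value < α = 0.1, we reject H₀.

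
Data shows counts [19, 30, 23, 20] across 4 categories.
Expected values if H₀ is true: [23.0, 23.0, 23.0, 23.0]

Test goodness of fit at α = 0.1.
Chi-square goodness of fit test:
H₀: observed counts match expected distribution
H₁: observed counts differ from expected distribution
df = k - 1 = 3
χ² = Σ(O - E)²/E
   = (19 - 23.0)²/23.0 + (30 - 23.0)²/23.0 + (23 - 23.0)²/23.0 + (20 - 23.0)²/23.0
   = 0.696 + 2.130 + 0.000 + 0.391
   = 3.22
p-value = 0.3593

Since p-value > α = 0.1, we fail to reject H₀.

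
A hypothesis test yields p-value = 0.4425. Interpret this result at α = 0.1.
Since p = 0.4425 > α = 0.1, fail to reject H₀.
There is insufficient evidence to reject the null hypothesis; the result is not statistically significant at the 0.1 level.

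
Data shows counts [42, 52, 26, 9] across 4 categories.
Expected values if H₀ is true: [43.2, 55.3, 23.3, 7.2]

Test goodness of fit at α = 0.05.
Chi-square goodness of fit test:
H₀: observed counts match expected distribution
H₁: observed counts differ from expected distribution
df = k - 1 = 3
χ² = Σ(O - E)²/E
   = (42 - 43.2)²/43.2 + (52 - 55.3)²/55.3 + (26 - 23.3)²/23.3 + (9 - 7.2)²/7.2
   = 0.033 + 0.197 + 0.313 + 0.450
   = 0.99
p-value = 0.8029

Since p-value > α = 0.05, we fail to reject H₀.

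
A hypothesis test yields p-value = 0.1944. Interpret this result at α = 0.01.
Since p = 0.1944 > α = 0.01, fail to reject H₀.
There is insufficient evidence to reject the null hypothesis; the result is not statistically significant at the 0.01 level.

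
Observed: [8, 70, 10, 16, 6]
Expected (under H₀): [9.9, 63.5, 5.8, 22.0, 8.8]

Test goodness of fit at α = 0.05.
Chi-square goodness of fit test:
H₀: observed counts match expected distribution
H₁: observed counts differ from expected distribution
df = k - 1 = 4
χ² = Σ(O - E)²/E
   = (8 - 9.9)²/9.9 + (70 - 63.5)²/63.5 + (10 - 5.8)²/5.8 + (16 - 22.0)²/22.0 + (6 - 8.8)²/8.8
   = 0.365 + 0.665 + 3.041 + 1.636 + 0.891
   = 6.60
p-value = 0.1587

Since p-value > α = 0.05, we fail to reject H₀.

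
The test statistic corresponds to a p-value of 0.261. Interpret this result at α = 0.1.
Since p = 0.261 > α = 0.1, fail to reject H₀.
There is insufficient evidence to reject the null hypothesis; the result is not statistically significant at the 0.1 level.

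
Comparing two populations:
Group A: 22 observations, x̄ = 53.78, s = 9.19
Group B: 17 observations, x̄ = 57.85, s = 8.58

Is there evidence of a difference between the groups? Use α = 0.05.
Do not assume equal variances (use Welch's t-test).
Welch's two-sample t-test:
H₀: μ₁ = μ₂
H₁: μ₁ ≠ μ₂
s₁²/n₁ = 9.19²/22 = 3.8389,  s₂²/n₂ = 8.58²/17 = 4.3304
SE = √(s₁²/n₁ + s₂²/n₂) = √(3.8389 + 4.3304) = 2.8582
df (Welch-Satterthwaite) = (s₁²/n₁ + s₂²/n₂)² / [(s₁²/n₁)²/(n₁-1) + (s₂²/n₂)²/(n₂-1)] ≈ 35.62
t = (x̄₁ - x̄₂) / SE = (53.78 - 57.85) / 2.8582 = -4.07 / 2.8582 = -1.424
p-value = 0.1632

Since p-value > α = 0.05, we fail to reject H₀.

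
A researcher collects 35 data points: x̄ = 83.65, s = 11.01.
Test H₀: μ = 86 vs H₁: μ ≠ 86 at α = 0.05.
One-sample t-test:
H₀: μ = 86
H₁: μ ≠ 86
df = n - 1 = 34
t = (x̄ - μ₀) / (s/√n) = (83.65 - 86) / (11.01/√35) = -1.263
p-value = 0.2153

Since p-value > α = 0.05, we fail to reject H₀.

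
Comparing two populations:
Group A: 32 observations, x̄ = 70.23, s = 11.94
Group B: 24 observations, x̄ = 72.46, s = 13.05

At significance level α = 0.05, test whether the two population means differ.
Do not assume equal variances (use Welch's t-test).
Welch's two-sample t-test:
H₀: μ₁ = μ₂
H₁: μ₁ ≠ μ₂
s₁²/n₁ = 11.94²/32 = 4.4551,  s₂²/n₂ = 13.05²/24 = 7.0959
SE = √(s₁²/n₁ + s₂²/n₂) = √(4.4551 + 7.0959) = 3.3987
df (Welch-Satterthwaite) = (s₁²/n₁ + s₂²/n₂)² / [(s₁²/n₁)²/(n₁-1) + (s₂²/n₂)²/(n₂-1)] ≈ 47.16
t = (x̄₁ - x̄₂) / SE = (70.23 - 72.46) / 3.3987 = -2.23 / 3.3987 = -0.656
p-value = 0.5149

Since p-value > α = 0.05, we fail to reject H₀.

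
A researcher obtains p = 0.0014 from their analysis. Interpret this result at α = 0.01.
Since p = 0.0014 < α = 0.01, reject H₀.
There is sufficient evidence to reject the null hypothesis; the result is statistically significant at the 0.01 level.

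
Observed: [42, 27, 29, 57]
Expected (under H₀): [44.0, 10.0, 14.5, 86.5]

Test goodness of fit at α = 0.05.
Chi-square goodness of fit test:
H₀: observed counts match expected distribution
H₁: observed counts differ from expected distribution
df = k - 1 = 3
χ² = Σ(O - E)²/E
   = (42 - 44.0)²/44.0 + (27 - 10.0)²/10.0 + (29 - 14.5)²/14.5 + (57 - 86.5)²/86.5
   = 0.091 + 28.900 + 14.500 + 10.061
   = 53.55
p-value < 0.0001

Since p-value < α = 0.05, we reject H₀.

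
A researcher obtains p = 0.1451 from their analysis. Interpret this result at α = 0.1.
Since p = 0.1451 > α = 0.1, fail to reject H₀.
There is insufficient evidence to reject the null hypothesis; the result is not statistically significant at the 0.1 level.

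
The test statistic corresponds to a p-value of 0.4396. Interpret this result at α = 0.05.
Since p = 0.4396 > α = 0.05, fail to reject H₀.
There is insufficient evidence to reject the null hypothesis; the result is not statistically significant at the 0.05 level.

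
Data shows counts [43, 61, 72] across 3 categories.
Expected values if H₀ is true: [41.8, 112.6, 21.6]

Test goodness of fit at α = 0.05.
Chi-square goodness of fit test:
H₀: observed counts match expected distribution
H₁: observed counts differ from expected distribution
df = k - 1 = 2
χ² = Σ(O - E)²/E
   = (43 - 41.8)²/41.8 + (61 - 112.6)²/112.6 + (72 - 21.6)²/21.6
   = 0.034 + 23.646 + 117.600
   = 141.28
p-value < 0.0001

Since p-value < α = 0.05, we reject H₀.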